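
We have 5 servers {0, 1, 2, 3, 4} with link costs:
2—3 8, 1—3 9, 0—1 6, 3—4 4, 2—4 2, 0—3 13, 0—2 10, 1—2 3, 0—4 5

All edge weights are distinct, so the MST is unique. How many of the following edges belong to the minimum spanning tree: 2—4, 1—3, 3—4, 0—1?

Kruskal's algorithm — process edges by increasing weight (ties by edge label):
2—4 (2): add. Components now {0} {1} {2,4} {3}
1—2 (3): add. Components now {0} {1,2,4} {3}
3—4 (4): add. Components now {0} {1,2,3,4}
0—4 (5): add. Components now {0,1,2,3,4}
MST edge set: {2—4, 1—2, 3—4, 0—4}.
Of the listed edges, {2—4, 3—4} are in the MST → 2.

2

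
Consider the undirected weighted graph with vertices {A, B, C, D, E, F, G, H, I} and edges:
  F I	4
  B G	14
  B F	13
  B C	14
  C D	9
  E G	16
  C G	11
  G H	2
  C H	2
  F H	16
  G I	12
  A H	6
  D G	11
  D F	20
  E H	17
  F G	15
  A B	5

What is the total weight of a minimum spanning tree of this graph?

56

Prim's algorithm from C:
Step 1: cheapest edge leaving the tree is C H (2); add H.
Step 2: cheapest edge leaving the tree is G H (2); add G.
Step 3: cheapest edge leaving the tree is A H (6); add A.
Step 4: cheapest edge leaving the tree is A B (5); add B.
Step 5: cheapest edge leaving the tree is C D (9); add D.
Step 6: cheapest edge leaving the tree is G I (12); add I.
Step 7: cheapest edge leaving the tree is F I (4); add F.
Step 8: cheapest edge leaving the tree is E G (16); add E.
MST edges: C H, G H, A H, A B, C D, G I, F I, E G; total weight 2+2+6+5+9+12+4+16 = 56.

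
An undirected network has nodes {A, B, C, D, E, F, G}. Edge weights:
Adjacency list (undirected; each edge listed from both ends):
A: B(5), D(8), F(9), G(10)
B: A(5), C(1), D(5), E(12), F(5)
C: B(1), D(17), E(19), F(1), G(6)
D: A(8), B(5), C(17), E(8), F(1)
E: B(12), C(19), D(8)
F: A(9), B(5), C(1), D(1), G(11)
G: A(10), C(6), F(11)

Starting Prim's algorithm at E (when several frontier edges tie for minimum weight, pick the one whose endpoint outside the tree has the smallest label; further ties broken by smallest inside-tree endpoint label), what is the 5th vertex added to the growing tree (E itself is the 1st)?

B

Prim's algorithm from E:
Step 1: cheapest edge leaving the tree is D E (8); add D.
Step 2: cheapest edge leaving the tree is D F (1); add F.
Step 3: cheapest edge leaving the tree is C F (1); add C.
Step 4: cheapest edge leaving the tree is B C (1); add B.
Step 5: cheapest edge leaving the tree is A B (5); add A.
Step 6: cheapest edge leaving the tree is C G (6); add G.
Vertex order: E, D, F, C, B, A, G. The 5th vertex is B.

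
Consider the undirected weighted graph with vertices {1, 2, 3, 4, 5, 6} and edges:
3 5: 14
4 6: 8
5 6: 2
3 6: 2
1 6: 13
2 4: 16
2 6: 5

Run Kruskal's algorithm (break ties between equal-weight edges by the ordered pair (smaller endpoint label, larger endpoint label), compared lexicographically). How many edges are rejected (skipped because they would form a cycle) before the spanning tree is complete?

Kruskal's algorithm — process edges by increasing weight (ties by edge label):
3 6 (2): add — endpoints in different components.
5 6 (2): add — endpoints in different components.
2 6 (5): add — endpoints in different components.
4 6 (8): add — endpoints in different components.
1 6 (13): add — endpoints in different components.
Edges rejected before the tree was complete: 0.

0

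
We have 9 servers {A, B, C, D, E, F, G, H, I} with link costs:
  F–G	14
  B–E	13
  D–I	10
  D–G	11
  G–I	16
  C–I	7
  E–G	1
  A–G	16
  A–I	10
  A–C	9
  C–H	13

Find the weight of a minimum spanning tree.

78

Grow the tree from D using Prim:
Step 1: frontier [D–I 10, D–G 11] → take D–I (10); add I.
Step 2: frontier [D–G 11, C–I 7, A–I 10, G–I 16] → take C–I (7); add C.
Step 3: frontier [A–C 9, C–H 13, D–G 11, A–I 10, G–I 16] → take A–C (9); add A.
Step 4: frontier [A–G 16, C–H 13, D–G 11, G–I 16] → take D–G (11); add G.
Step 5: frontier [C–H 13, E–G 1, F–G 14] → take E–G (1); add E.
Step 6: frontier [C–H 13, B–E 13, F–G 14] → take B–E (13); add B.
Step 7: frontier [C–H 13, F–G 14] → take C–H (13); add H.
Step 8: frontier [F–G 14] → take F–G (14); add F.
MST edges: D–I, C–I, A–C, D–G, E–G, B–E, C–H, F–G; total weight 10+7+9+11+1+13+13+14 = 78.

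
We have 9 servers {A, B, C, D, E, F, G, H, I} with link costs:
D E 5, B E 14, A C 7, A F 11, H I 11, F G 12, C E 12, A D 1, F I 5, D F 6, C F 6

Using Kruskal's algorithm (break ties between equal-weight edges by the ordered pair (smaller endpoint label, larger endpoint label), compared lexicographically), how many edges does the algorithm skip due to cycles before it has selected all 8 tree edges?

Kruskal's algorithm — process edges by increasing weight (ties by edge label):
A D (1): add — endpoints in different components.
D E (5): add — endpoints in different components.
F I (5): add — endpoints in different components.
C F (6): add — endpoints in different components.
D F (6): add — endpoints in different components.
A C (7): skip — A and C already connected.
A F (11): skip — A and F already connected.
H I (11): add — endpoints in different components.
C E (12): skip — C and E already connected.
F G (12): add — endpoints in different components.
B E (14): add — endpoints in different components.
Edges rejected before the tree was complete: 3.

3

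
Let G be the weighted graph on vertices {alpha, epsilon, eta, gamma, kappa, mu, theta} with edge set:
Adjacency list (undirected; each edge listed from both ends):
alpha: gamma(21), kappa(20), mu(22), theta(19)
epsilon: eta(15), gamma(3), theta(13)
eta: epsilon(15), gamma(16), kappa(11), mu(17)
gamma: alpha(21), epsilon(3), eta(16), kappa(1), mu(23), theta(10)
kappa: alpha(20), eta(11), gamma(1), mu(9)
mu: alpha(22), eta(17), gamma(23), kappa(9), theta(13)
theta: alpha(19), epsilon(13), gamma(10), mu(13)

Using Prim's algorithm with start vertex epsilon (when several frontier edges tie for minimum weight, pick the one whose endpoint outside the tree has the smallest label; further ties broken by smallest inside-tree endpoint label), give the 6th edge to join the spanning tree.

Prim's algorithm from epsilon:
Step 1: cheapest edge leaving the tree is epsilon—gamma (3); add gamma.
Step 2: cheapest edge leaving the tree is gamma—kappa (1); add kappa.
Step 3: cheapest edge leaving the tree is kappa—mu (9); add mu.
Step 4: cheapest edge leaving the tree is gamma—theta (10); add theta.
Step 5: cheapest edge leaving the tree is eta—kappa (11); add eta.
Step 6: cheapest edge leaving the tree is alpha—theta (19); add alpha.
The 6th edge added is alpha—theta.

alpha-theta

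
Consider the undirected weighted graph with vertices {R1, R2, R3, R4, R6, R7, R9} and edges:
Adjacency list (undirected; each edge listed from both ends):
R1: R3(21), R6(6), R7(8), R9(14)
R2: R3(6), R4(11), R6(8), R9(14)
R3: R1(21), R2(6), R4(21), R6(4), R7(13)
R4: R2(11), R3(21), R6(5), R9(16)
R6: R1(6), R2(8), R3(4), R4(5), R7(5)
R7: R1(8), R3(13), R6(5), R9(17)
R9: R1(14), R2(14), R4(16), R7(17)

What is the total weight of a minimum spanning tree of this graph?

40

Prim's algorithm from R3:
Step 1: cheapest edge leaving the tree is R3 R6 (4); add R6.
Step 2: cheapest edge leaving the tree is R4 R6 (5); add R4.
Step 3: cheapest edge leaving the tree is R6 R7 (5); add R7.
Step 4: cheapest edge leaving the tree is R1 R6 (6); add R1.
Step 5: cheapest edge leaving the tree is R2 R3 (6); add R2.
Step 6: cheapest edge leaving the tree is R1 R9 (14); add R9.
MST edges: R3 R6, R4 R6, R6 R7, R1 R6, R2 R3, R1 R9; total weight 4+5+5+6+6+14 = 40.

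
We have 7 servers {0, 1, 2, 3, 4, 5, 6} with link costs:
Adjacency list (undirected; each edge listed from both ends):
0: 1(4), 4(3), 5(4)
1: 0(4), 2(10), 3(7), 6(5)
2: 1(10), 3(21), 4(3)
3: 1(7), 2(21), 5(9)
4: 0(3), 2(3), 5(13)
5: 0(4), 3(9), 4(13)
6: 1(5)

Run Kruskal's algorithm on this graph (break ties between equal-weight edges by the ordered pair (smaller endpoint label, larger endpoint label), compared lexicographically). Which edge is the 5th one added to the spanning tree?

1-6

Kruskal: consider edges lightest-first.
0–4 (3): add — endpoints in different components.
2–4 (3): add — endpoints in different components.
0–1 (4): add — endpoints in different components.
0–5 (4): add — endpoints in different components.
1–6 (5): add — endpoints in different components.
1–3 (7): add — endpoints in different components.
The 5th edge added is 1–6.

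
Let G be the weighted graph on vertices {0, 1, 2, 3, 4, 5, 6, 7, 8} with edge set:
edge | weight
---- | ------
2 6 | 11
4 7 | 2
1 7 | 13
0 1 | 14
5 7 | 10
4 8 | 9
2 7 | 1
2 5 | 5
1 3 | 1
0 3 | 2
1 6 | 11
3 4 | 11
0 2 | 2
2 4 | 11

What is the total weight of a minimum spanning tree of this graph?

Kruskal's algorithm — process edges by increasing weight (ties by edge label):
1 3 (1): add — endpoints in different components.
2 7 (1): add — endpoints in different components.
0 2 (2): add — endpoints in different components.
0 3 (2): add — endpoints in different components.
4 7 (2): add — endpoints in different components.
2 5 (5): add — endpoints in different components.
4 8 (9): add — endpoints in different components.
5 7 (10): skip — 5 and 7 already connected.
1 6 (11): add — endpoints in different components.
MST edges: 1 3, 2 7, 0 2, 0 3, 4 7, 2 5, 4 8, 1 6; total weight 1+1+2+2+2+5+9+11 = 33.

33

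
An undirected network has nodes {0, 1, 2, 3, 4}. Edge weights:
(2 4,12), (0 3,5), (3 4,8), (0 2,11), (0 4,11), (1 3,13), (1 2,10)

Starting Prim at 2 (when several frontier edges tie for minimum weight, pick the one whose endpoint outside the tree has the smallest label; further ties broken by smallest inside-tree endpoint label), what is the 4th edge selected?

Grow the tree from 2 using Prim:
Step 1: frontier [1 2 10, 0 2 11, 2 4 12] → take 1 2 (10); add 1.
Step 2: frontier [1 3 13, 0 2 11, 2 4 12] → take 0 2 (11); add 0.
Step 3: frontier [0 3 5, 0 4 11, 1 3 13, 2 4 12] → take 0 3 (5); add 3.
Step 4: frontier [0 4 11, 2 4 12, 3 4 8] → take 3 4 (8); add 4.
The 4th edge added is 3 4.

3-4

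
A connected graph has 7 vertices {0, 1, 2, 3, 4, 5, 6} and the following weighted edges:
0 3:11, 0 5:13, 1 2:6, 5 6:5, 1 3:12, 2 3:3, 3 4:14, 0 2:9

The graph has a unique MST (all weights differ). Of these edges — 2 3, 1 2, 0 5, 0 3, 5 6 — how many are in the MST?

Kruskal: consider edges lightest-first.
2 3 (3): add — endpoints in different components.
5 6 (5): add — endpoints in different components.
1 2 (6): add — endpoints in different components.
0 2 (9): add — endpoints in different components.
0 3 (11): skip — 0 and 3 already connected.
1 3 (12): skip — 1 and 3 already connected.
0 5 (13): add — endpoints in different components.
3 4 (14): add — endpoints in different components.
MST edge set: {2 3, 5 6, 1 2, 0 2, 0 5, 3 4}.
Of the listed edges, {2 3, 1 2, 0 5, 5 6} are in the MST → 4.

4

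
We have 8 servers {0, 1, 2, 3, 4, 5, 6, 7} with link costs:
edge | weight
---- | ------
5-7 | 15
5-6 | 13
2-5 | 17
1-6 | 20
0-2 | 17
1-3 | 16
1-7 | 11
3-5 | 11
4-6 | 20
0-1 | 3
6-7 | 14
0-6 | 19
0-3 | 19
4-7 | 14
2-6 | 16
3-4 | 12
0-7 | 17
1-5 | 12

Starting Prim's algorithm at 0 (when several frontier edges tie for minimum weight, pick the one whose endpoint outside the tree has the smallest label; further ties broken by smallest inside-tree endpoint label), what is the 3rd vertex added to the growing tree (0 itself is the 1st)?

Grow the tree from 0 using Prim:
Step 1: cheapest edge leaving the tree is 0-1 (3); add 1.
Step 2: cheapest edge leaving the tree is 1-7 (11); add 7.
Step 3: cheapest edge leaving the tree is 1-5 (12); add 5.
Step 4: cheapest edge leaving the tree is 3-5 (11); add 3.
Step 5: cheapest edge leaving the tree is 3-4 (12); add 4.
Step 6: cheapest edge leaving the tree is 5-6 (13); add 6.
Step 7: cheapest edge leaving the tree is 2-6 (16); add 2.
Vertex order: 0, 1, 7, 5, 3, 4, 6, 2. The 3rd vertex is 7.

7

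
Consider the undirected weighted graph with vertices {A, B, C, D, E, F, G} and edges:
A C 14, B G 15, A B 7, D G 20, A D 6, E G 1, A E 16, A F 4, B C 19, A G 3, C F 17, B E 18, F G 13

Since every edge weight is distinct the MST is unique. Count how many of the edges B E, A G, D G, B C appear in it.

Kruskal: consider edges lightest-first.
E G (1): add. Components now {A} {B} {C} {D} {E,G} {F}
A G (3): add. Components now {A,E,G} {B} {C} {D} {F}
A F (4): add. Components now {A,E,F,G} {B} {C} {D}
A D (6): add. Components now {A,D,E,F,G} {B} {C}
A B (7): add. Components now {A,B,D,E,F,G} {C}
F G (13): skip — F and G already connected.
A C (14): add. Components now {A,B,C,D,E,F,G}
MST edge set: {E G, A G, A F, A D, A B, A C}.
Of the listed edges, {A G} are in the MST → 1.

1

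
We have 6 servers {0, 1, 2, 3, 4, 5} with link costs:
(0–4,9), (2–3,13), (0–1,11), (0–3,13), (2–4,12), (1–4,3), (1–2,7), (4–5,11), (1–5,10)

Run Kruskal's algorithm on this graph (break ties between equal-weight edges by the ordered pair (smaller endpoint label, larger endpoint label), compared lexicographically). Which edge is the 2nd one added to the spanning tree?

Kruskal: consider edges lightest-first.
1–4 (3): add. Components now {0} {1,4} {2} {3} {5}
1–2 (7): add. Components now {0} {1,2,4} {3} {5}
0–4 (9): add. Components now {0,1,2,4} {3} {5}
1–5 (10): add. Components now {0,1,2,4,5} {3}
0–1 (11): skip — 0 and 1 already connected.
4–5 (11): skip — 4 and 5 already connected.
2–4 (12): skip — 2 and 4 already connected.
0–3 (13): add. Components now {0,1,2,3,4,5}
The 2nd edge added is 1–2.

1-2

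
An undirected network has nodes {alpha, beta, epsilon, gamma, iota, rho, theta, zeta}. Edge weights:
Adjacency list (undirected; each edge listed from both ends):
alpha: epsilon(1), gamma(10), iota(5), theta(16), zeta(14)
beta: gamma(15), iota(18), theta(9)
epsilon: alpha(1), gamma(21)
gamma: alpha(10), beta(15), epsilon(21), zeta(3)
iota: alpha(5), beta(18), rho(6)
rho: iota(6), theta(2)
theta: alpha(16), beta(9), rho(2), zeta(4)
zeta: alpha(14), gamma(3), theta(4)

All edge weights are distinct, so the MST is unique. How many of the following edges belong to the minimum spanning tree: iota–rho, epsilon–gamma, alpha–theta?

1

Sort edges by weight, then run Kruskal:
alpha–epsilon (1): add — endpoints in different components.
rho–theta (2): add — endpoints in different components.
gamma–zeta (3): add — endpoints in different components.
theta–zeta (4): add — endpoints in different components.
alpha–iota (5): add — endpoints in different components.
iota–rho (6): add — endpoints in different components.
beta–theta (9): add — endpoints in different components.
MST edge set: {alpha–epsilon, rho–theta, gamma–zeta, theta–zeta, alpha–iota, iota–rho, beta–theta}.
Of the listed edges, {iota–rho} are in the MST → 1.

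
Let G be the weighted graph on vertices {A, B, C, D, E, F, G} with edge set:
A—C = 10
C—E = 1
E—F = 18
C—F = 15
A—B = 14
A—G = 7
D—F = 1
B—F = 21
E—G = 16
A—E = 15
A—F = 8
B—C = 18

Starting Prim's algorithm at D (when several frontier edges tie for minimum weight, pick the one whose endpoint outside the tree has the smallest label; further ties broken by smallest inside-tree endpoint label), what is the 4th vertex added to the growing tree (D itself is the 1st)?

Prim's algorithm from D:
Step 1: frontier [D—F 1] → take D—F (1); add F.
Step 2: frontier [A—F 8, C—F 15, E—F 18, B—F 21] → take A—F (8); add A.
Step 3: frontier [A—G 7, A—C 10, A—B 14, A—E 15, C—F 15, E—F 18, B—F 21] → take A—G (7); add G.
Step 4: frontier [A—C 10, A—B 14, A—E 15, C—F 15, E—F 18, B—F 21, E—G 16] → take A—C (10); add C.
Step 5: frontier [A—B 14, A—E 15, C—E 1, B—C 18, E—F 18, B—F 21, E—G 16] → take C—E (1); add E.
Step 6: frontier [A—B 14, B—C 18, B—F 21] → take A—B (14); add B.
Vertex order: D, F, A, G, C, E, B. The 4th vertex is G.

G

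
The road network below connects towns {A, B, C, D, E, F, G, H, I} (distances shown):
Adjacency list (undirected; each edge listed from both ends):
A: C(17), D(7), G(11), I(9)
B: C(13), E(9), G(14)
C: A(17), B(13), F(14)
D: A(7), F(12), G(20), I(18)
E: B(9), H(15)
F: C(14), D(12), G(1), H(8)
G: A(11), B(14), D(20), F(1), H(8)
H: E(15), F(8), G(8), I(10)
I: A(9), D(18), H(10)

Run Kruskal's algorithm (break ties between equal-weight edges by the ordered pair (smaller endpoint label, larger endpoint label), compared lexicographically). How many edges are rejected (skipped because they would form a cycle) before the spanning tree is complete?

3

Kruskal: consider edges lightest-first.
F G (1): add — endpoints in different components.
A D (7): add — endpoints in different components.
F H (8): add — endpoints in different components.
G H (8): skip — G and H already connected.
A I (9): add — endpoints in different components.
B E (9): add — endpoints in different components.
H I (10): add — endpoints in different components.
A G (11): skip — A and G already connected.
D F (12): skip — D and F already connected.
B C (13): add — endpoints in different components.
B G (14): add — endpoints in different components.
Edges rejected before the tree was complete: 3.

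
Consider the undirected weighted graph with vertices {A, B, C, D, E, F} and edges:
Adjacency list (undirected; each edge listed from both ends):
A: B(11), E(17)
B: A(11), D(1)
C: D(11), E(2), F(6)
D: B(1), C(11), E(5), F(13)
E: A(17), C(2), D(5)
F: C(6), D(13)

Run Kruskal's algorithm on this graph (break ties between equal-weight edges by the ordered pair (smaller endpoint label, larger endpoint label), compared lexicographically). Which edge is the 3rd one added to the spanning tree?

Kruskal's algorithm — process edges by increasing weight (ties by edge label):
B–D (1): add. Components now {A} {B,D} {C} {E} {F}
C–E (2): add. Components now {A} {B,D} {C,E} {F}
D–E (5): add. Components now {A} {B,C,D,E} {F}
C–F (6): add. Components now {A} {B,C,D,E,F}
A–B (11): add. Components now {A,B,C,D,E,F}
The 3rd edge added is D–E.

D-E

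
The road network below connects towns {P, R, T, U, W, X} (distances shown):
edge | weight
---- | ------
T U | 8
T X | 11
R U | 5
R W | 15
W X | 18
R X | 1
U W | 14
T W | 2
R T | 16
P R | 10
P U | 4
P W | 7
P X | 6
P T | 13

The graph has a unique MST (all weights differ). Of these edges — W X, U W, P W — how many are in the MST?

1

Kruskal: consider edges lightest-first.
R X (1): add — endpoints in different components.
T W (2): add — endpoints in different components.
P U (4): add — endpoints in different components.
R U (5): add — endpoints in different components.
P X (6): skip — P and X already connected.
P W (7): add — endpoints in different components.
MST edge set: {R X, T W, P U, R U, P W}.
Of the listed edges, {P W} are in the MST → 1.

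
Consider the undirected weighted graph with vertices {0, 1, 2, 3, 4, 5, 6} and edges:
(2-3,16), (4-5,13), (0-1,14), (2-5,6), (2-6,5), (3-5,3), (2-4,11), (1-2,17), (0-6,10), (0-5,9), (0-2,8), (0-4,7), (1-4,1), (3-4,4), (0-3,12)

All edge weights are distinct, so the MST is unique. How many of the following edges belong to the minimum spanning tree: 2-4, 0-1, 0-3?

0

Kruskal's algorithm — process edges by increasing weight (ties by edge label):
1-4 (1): add. Components now {0} {1,4} {2} {3} {5} {6}
3-5 (3): add. Components now {0} {1,4} {2} {3,5} {6}
3-4 (4): add. Components now {0} {1,3,4,5} {2} {6}
2-6 (5): add. Components now {0} {1,3,4,5} {2,6}
2-5 (6): add. Components now {0} {1,2,3,4,5,6}
0-4 (7): add. Components now {0,1,2,3,4,5,6}
MST edge set: {1-4, 3-5, 3-4, 2-6, 2-5, 0-4}.
Of the listed edges, {} are in the MST → 0.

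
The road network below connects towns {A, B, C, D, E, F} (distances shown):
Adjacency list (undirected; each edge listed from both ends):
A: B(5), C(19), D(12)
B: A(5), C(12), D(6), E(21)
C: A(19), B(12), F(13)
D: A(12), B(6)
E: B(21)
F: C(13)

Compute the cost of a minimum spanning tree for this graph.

Kruskal's algorithm — process edges by increasing weight (ties by edge label):
A—B (5): add. Components now {A,B} {C} {D} {E} {F}
B—D (6): add. Components now {A,B,D} {C} {E} {F}
A—D (12): skip — A and D already connected.
B—C (12): add. Components now {A,B,C,D} {E} {F}
C—F (13): add. Components now {A,B,C,D,F} {E}
A—C (19): skip — A and C already connected.
B—E (21): add. Components now {A,B,C,D,E,F}
MST edges: A—B, B—D, B—C, C—F, B—E; total weight 5+6+12+13+21 = 57.

57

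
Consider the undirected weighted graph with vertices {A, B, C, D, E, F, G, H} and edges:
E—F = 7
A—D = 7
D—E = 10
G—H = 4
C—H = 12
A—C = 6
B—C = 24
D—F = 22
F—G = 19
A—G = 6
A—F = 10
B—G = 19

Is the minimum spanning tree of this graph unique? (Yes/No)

No

Kruskal's algorithm — process edges by increasing weight (ties by edge label):
G—H (4): add — endpoints in different components.
A—C (6): add — endpoints in different components.
A—G (6): add — endpoints in different components.
A—D (7): add — endpoints in different components.
E—F (7): add — endpoints in different components.
A—F (10): add — endpoints in different components.
D—E (10): skip — D and E already connected.
C—H (12): skip — C and H already connected.
B—G (19): add — endpoints in different components.
Non-tree edge D—E has weight 10, equal to the heaviest edge on its tree cycle — swapping gives another MST of the same weight. Not unique.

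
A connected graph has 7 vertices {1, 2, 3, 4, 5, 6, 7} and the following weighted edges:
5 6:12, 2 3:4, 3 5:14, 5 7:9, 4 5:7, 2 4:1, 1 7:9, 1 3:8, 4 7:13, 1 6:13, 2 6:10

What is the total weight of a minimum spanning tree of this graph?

Prim, starting at 7.
Step 1: cheapest edge leaving the tree is 1 7 (9); add 1.
Step 2: cheapest edge leaving the tree is 1 3 (8); add 3.
Step 3: cheapest edge leaving the tree is 2 3 (4); add 2.
Step 4: cheapest edge leaving the tree is 2 4 (1); add 4.
Step 5: cheapest edge leaving the tree is 4 5 (7); add 5.
Step 6: cheapest edge leaving the tree is 2 6 (10); add 6.
MST edges: 1 7, 1 3, 2 3, 2 4, 4 5, 2 6; total weight 9+8+4+1+7+10 = 39.

39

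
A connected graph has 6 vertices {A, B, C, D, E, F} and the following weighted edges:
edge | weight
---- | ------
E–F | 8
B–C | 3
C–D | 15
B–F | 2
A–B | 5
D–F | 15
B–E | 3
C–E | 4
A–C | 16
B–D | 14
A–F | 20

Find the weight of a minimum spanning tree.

27

Prim, starting at F.
Step 1: cheapest edge leaving the tree is B–F (2); add B.
Step 2: cheapest edge leaving the tree is B–C (3); add C.
Step 3: cheapest edge leaving the tree is B–E (3); add E.
Step 4: cheapest edge leaving the tree is A–B (5); add A.
Step 5: cheapest edge leaving the tree is B–D (14); add D.
MST edges: B–F, B–C, B–E, A–B, B–D; total weight 2+3+3+5+14 = 27.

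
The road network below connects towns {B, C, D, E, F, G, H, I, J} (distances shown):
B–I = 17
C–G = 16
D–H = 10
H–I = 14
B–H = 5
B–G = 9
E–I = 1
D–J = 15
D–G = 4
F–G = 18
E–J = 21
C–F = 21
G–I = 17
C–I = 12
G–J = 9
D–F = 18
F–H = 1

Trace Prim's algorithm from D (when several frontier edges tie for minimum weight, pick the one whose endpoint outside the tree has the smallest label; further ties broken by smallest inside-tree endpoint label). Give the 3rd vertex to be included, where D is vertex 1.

Prim, starting at D.
Step 1: cheapest edge leaving the tree is D–G (4); add G.
Step 2: cheapest edge leaving the tree is B–G (9); add B.
Step 3: cheapest edge leaving the tree is B–H (5); add H.
Step 4: cheapest edge leaving the tree is F–H (1); add F.
Step 5: cheapest edge leaving the tree is G–J (9); add J.
Step 6: cheapest edge leaving the tree is H–I (14); add I.
Step 7: cheapest edge leaving the tree is E–I (1); add E.
Step 8: cheapest edge leaving the tree is C–I (12); add C.
Vertex order: D, G, B, H, F, J, I, E, C. The 3rd vertex is B.

B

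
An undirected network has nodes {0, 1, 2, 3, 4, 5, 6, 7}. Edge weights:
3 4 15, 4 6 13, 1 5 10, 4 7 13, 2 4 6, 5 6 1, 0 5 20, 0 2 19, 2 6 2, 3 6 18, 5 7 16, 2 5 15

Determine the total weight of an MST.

66

Grow the tree from 2 using Prim:
Step 1: frontier [2 6 2, 2 4 6, 2 5 15, 0 2 19] → take 2 6 (2); add 6.
Step 2: frontier [2 4 6, 2 5 15, 0 2 19, 5 6 1, 4 6 13, 3 6 18] → take 5 6 (1); add 5.
Step 3: frontier [2 4 6, 0 2 19, 1 5 10, 5 7 16, 0 5 20, 4 6 13, 3 6 18] → take 2 4 (6); add 4.
Step 4: frontier [0 2 19, 4 7 13, 3 4 15, 1 5 10, 5 7 16, 0 5 20, 3 6 18] → take 1 5 (10); add 1.
Step 5: frontier [0 2 19, 4 7 13, 3 4 15, 5 7 16, 0 5 20, 3 6 18] → take 4 7 (13); add 7.
Step 6: frontier [0 2 19, 3 4 15, 0 5 20, 3 6 18] → take 3 4 (15); add 3.
Step 7: frontier [0 2 19, 0 5 20] → take 0 2 (19); add 0.
MST edges: 2 6, 5 6, 2 4, 1 5, 4 7, 3 4, 0 2; total weight 2+1+6+10+13+15+19 = 66.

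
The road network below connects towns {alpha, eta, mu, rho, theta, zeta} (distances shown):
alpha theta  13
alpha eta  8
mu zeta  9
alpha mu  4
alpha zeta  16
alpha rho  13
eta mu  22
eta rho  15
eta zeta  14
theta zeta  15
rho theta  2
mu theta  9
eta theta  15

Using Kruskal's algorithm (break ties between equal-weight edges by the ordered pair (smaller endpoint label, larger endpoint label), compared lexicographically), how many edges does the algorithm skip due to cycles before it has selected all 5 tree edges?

Kruskal: consider edges lightest-first.
rho theta (2): add. Components now {eta} {rho,theta} {mu} {zeta} {alpha}
alpha mu (4): add. Components now {eta} {rho,theta} {alpha,mu} {zeta}
alpha eta (8): add. Components now {alpha,eta,mu} {rho,theta} {zeta}
mu theta (9): add. Components now {alpha,eta,mu,rho,theta} {zeta}
mu zeta (9): add. Components now {alpha,eta,mu,rho,theta,zeta}
Edges rejected before the tree was complete: 0.

0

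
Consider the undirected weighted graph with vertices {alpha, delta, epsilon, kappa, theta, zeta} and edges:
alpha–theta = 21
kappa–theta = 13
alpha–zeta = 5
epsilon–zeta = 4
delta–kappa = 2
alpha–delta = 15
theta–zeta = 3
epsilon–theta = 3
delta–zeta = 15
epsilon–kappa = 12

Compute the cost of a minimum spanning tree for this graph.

Prim, starting at kappa.
Step 1: frontier [delta–kappa 2, epsilon–kappa 12, kappa–theta 13] → take delta–kappa (2); add delta.
Step 2: frontier [alpha–delta 15, delta–zeta 15, epsilon–kappa 12, kappa–theta 13] → take epsilon–kappa (12); add epsilon.
Step 3: frontier [alpha–delta 15, delta–zeta 15, epsilon–theta 3, epsilon–zeta 4, kappa–theta 13] → take epsilon–theta (3); add theta.
Step 4: frontier [alpha–delta 15, delta–zeta 15, epsilon–zeta 4, theta–zeta 3, alpha–theta 21] → take theta–zeta (3); add zeta.
Step 5: frontier [alpha–delta 15, alpha–theta 21, alpha–zeta 5] → take alpha–zeta (5); add alpha.
MST edges: delta–kappa, epsilon–kappa, epsilon–theta, theta–zeta, alpha–zeta; total weight 2+12+3+3+5 = 25.

25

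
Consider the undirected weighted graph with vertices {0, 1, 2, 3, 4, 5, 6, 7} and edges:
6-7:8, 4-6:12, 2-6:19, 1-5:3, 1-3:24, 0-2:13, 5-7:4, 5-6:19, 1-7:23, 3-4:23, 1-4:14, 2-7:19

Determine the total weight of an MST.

Prim, starting at 6.
Step 1: frontier [6-7 8, 4-6 12, 2-6 19, 5-6 19] → take 6-7 (8); add 7.
Step 2: frontier [4-6 12, 2-6 19, 5-6 19, 5-7 4, 2-7 19, 1-7 23] → take 5-7 (4); add 5.
Step 3: frontier [1-5 3, 4-6 12, 2-6 19, 2-7 19, 1-7 23] → take 1-5 (3); add 1.
Step 4: frontier [1-4 14, 1-3 24, 4-6 12, 2-6 19, 2-7 19] → take 4-6 (12); add 4.
Step 5: frontier [1-3 24, 3-4 23, 2-6 19, 2-7 19] → take 2-6 (19); add 2.
Step 6: frontier [1-3 24, 0-2 13, 3-4 23] → take 0-2 (13); add 0.
Step 7: frontier [1-3 24, 3-4 23] → take 3-4 (23); add 3.
MST edges: 6-7, 5-7, 1-5, 4-6, 2-6, 0-2, 3-4; total weight 8+4+3+12+19+13+23 = 82.

82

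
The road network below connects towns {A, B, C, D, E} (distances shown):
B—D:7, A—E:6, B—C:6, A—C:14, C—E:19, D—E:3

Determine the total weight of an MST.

22

Sort edges by weight, then run Kruskal:
D—E (3): add. Components now {A} {B} {C} {D,E}
A—E (6): add. Components now {A,D,E} {B} {C}
B—C (6): add. Components now {A,D,E} {B,C}
B—D (7): add. Components now {A,B,C,D,E}
MST edges: D—E, A—E, B—C, B—D; total weight 3+6+6+7 = 22.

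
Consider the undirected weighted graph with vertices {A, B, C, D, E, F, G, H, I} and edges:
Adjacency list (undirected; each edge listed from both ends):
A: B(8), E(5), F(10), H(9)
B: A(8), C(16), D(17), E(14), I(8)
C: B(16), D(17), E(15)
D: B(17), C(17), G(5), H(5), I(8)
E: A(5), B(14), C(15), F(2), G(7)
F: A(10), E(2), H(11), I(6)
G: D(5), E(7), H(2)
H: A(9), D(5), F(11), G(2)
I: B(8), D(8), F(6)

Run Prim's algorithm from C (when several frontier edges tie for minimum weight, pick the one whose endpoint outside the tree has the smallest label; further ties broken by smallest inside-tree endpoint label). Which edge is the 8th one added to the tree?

A-B

Prim, starting at C.
Step 1: cheapest edge leaving the tree is C—E (15); add E.
Step 2: cheapest edge leaving the tree is E—F (2); add F.
Step 3: cheapest edge leaving the tree is A—E (5); add A.
Step 4: cheapest edge leaving the tree is F—I (6); add I.
Step 5: cheapest edge leaving the tree is E—G (7); add G.
Step 6: cheapest edge leaving the tree is G—H (2); add H.
Step 7: cheapest edge leaving the tree is D—G (5); add D.
Step 8: cheapest edge leaving the tree is A—B (8); add B.
The 8th edge added is A—B.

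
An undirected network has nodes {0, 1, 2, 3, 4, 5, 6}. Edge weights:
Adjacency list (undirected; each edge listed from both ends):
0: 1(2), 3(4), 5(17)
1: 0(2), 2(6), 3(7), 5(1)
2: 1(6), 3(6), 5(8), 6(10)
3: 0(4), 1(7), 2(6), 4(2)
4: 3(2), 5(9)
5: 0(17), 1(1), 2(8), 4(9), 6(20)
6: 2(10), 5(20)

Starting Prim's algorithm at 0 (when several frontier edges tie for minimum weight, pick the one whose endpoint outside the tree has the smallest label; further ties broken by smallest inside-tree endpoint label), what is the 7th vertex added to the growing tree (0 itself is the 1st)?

Grow the tree from 0 using Prim:
Step 1: frontier [0–1 2, 0–3 4, 0–5 17] → take 0–1 (2); add 1.
Step 2: frontier [0–3 4, 0–5 17, 1–5 1, 1–2 6, 1–3 7] → take 1–5 (1); add 5.
Step 3: frontier [0–3 4, 1–2 6, 1–3 7, 2–5 8, 4–5 9, 5–6 20] → take 0–3 (4); add 3.
Step 4: frontier [1–2 6, 3–4 2, 2–3 6, 2–5 8, 4–5 9, 5–6 20] → take 3–4 (2); add 4.
Step 5: frontier [1–2 6, 2–3 6, 2–5 8, 5–6 20] → take 1–2 (6); add 2.
Step 6: frontier [2–6 10, 5–6 20] → take 2–6 (10); add 6.
Vertex order: 0, 1, 5, 3, 4, 2, 6. The 7th vertex is 6.

6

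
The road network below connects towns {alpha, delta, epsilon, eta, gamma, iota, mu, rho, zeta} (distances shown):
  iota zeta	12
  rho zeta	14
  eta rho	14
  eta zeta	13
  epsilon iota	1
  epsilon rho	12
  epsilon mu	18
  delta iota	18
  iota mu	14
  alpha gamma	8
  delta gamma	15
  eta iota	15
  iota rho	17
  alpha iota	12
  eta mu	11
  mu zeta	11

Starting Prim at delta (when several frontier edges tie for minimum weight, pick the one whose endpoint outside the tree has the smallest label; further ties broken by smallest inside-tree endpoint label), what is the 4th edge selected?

epsilon-iota

Grow the tree from delta using Prim:
Step 1: cheapest edge leaving the tree is delta gamma (15); add gamma.
Step 2: cheapest edge leaving the tree is alpha gamma (8); add alpha.
Step 3: cheapest edge leaving the tree is alpha iota (12); add iota.
Step 4: cheapest edge leaving the tree is epsilon iota (1); add epsilon.
Step 5: cheapest edge leaving the tree is epsilon rho (12); add rho.
Step 6: cheapest edge leaving the tree is iota zeta (12); add zeta.
Step 7: cheapest edge leaving the tree is mu zeta (11); add mu.
Step 8: cheapest edge leaving the tree is eta mu (11); add eta.
The 4th edge added is epsilon iota.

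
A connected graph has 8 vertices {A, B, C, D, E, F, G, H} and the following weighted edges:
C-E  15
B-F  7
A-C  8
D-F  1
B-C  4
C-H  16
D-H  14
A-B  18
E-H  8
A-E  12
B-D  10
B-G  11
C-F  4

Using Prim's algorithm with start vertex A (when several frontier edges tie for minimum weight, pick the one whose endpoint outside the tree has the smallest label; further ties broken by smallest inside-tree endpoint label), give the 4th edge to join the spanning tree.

Prim, starting at A.
Step 1: frontier [A-C 8, A-E 12, A-B 18] → take A-C (8); add C.
Step 2: frontier [A-E 12, A-B 18, B-C 4, C-F 4, C-E 15, C-H 16] → take B-C (4); add B.
Step 3: frontier [A-E 12, B-F 7, B-D 10, B-G 11, C-F 4, C-E 15, C-H 16] → take C-F (4); add F.
Step 4: frontier [A-E 12, B-D 10, B-G 11, C-E 15, C-H 16, D-F 1] → take D-F (1); add D.
Step 5: frontier [A-E 12, B-G 11, C-E 15, C-H 16, D-H 14] → take B-G (11); add G.
Step 6: frontier [A-E 12, C-E 15, C-H 16, D-H 14] → take A-E (12); add E.
Step 7: frontier [C-H 16, D-H 14, E-H 8] → take E-H (8); add H.
The 4th edge added is D-F.

D-F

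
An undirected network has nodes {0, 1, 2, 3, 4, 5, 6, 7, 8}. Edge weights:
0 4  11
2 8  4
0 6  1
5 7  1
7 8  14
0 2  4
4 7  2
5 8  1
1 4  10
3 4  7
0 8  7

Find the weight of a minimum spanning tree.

30

Kruskal: consider edges lightest-first.
0 6 (1): add — endpoints in different components.
5 7 (1): add — endpoints in different components.
5 8 (1): add — endpoints in different components.
4 7 (2): add — endpoints in different components.
0 2 (4): add — endpoints in different components.
2 8 (4): add — endpoints in different components.
0 8 (7): skip — 0 and 8 already connected.
3 4 (7): add — endpoints in different components.
1 4 (10): add — endpoints in different components.
MST edges: 0 6, 5 7, 5 8, 4 7, 0 2, 2 8, 3 4, 1 4; total weight 1+1+1+2+4+4+7+10 = 30.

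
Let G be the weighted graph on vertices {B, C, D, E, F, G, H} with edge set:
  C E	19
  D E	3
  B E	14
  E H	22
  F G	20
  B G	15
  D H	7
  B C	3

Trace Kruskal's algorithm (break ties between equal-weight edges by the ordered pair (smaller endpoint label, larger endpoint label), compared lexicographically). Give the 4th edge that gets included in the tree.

B-E

Sort edges by weight, then run Kruskal:
B C (3): add. Components now {B,C} {D} {E} {F} {G} {H}
D E (3): add. Components now {B,C} {D,E} {F} {G} {H}
D H (7): add. Components now {B,C} {D,E,H} {F} {G}
B E (14): add. Components now {B,C,D,E,H} {F} {G}
B G (15): add. Components now {B,C,D,E,G,H} {F}
C E (19): skip — C and E already connected.
F G (20): add. Components now {B,C,D,E,F,G,H}
The 4th edge added is B E.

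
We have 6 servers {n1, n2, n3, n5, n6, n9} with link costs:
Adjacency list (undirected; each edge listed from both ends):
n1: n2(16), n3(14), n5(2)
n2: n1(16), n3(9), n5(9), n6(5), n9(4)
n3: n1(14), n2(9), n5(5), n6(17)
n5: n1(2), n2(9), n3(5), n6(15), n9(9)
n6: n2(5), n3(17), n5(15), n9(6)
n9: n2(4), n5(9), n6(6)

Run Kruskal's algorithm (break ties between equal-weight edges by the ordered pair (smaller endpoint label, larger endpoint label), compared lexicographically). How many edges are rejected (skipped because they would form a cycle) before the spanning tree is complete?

1

Kruskal's algorithm — process edges by increasing weight (ties by edge label):
n1 n5 (2): add. Components now {n1,n5} {n6} {n2} {n3} {n9}
n2 n9 (4): add. Components now {n1,n5} {n6} {n2,n9} {n3}
n2 n6 (5): add. Components now {n1,n5} {n2,n6,n9} {n3}
n3 n5 (5): add. Components now {n1,n3,n5} {n2,n6,n9}
n6 n9 (6): skip — n6 and n9 already connected.
n2 n3 (9): add. Components now {n1,n2,n3,n5,n6,n9}
Edges rejected before the tree was complete: 1.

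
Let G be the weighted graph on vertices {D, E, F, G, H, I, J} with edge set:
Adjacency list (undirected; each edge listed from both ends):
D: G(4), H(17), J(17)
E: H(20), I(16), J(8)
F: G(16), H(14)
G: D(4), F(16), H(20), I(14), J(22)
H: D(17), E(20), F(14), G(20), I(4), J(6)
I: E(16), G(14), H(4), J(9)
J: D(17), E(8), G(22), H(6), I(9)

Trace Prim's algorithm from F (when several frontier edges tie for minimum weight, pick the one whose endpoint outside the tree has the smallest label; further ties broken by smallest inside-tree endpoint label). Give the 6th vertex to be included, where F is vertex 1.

G

Prim, starting at F.
Step 1: cheapest edge leaving the tree is F H (14); add H.
Step 2: cheapest edge leaving the tree is H I (4); add I.
Step 3: cheapest edge leaving the tree is H J (6); add J.
Step 4: cheapest edge leaving the tree is E J (8); add E.
Step 5: cheapest edge leaving the tree is G I (14); add G.
Step 6: cheapest edge leaving the tree is D G (4); add D.
Vertex order: F, H, I, J, E, G, D. The 6th vertex is G.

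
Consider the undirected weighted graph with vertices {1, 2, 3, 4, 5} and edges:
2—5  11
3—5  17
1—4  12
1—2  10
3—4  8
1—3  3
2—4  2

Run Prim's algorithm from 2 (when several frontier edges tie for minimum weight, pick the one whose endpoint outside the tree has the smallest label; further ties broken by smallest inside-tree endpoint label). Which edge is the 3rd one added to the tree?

1-3

Prim's algorithm from 2:
Step 1: frontier [2—4 2, 1—2 10, 2—5 11] → take 2—4 (2); add 4.
Step 2: frontier [1—2 10, 2—5 11, 3—4 8, 1—4 12] → take 3—4 (8); add 3.
Step 3: frontier [1—2 10, 2—5 11, 1—3 3, 3—5 17, 1—4 12] → take 1—3 (3); add 1.
Step 4: frontier [2—5 11, 3—5 17] → take 2—5 (11); add 5.
The 3rd edge added is 1—3.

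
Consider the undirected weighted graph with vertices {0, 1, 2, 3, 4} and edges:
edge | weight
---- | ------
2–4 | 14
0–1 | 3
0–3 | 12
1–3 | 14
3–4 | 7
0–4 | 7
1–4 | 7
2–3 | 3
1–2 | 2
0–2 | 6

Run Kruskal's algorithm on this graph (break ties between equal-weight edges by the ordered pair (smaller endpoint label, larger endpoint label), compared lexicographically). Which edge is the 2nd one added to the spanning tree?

Kruskal: consider edges lightest-first.
1–2 (2): add. Components now {0} {1,2} {3} {4}
0–1 (3): add. Components now {0,1,2} {3} {4}
2–3 (3): add. Components now {0,1,2,3} {4}
0–2 (6): skip — 0 and 2 already connected.
0–4 (7): add. Components now {0,1,2,3,4}
The 2nd edge added is 0–1.

0-1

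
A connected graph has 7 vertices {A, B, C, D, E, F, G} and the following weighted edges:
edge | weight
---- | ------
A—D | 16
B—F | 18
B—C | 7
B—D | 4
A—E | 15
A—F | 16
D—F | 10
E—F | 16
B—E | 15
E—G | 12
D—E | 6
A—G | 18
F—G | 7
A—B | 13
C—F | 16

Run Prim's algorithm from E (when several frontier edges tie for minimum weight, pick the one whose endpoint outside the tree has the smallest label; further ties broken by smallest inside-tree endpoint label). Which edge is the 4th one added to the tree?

Prim, starting at E.
Step 1: cheapest edge leaving the tree is D—E (6); add D.
Step 2: cheapest edge leaving the tree is B—D (4); add B.
Step 3: cheapest edge leaving the tree is B—C (7); add C.
Step 4: cheapest edge leaving the tree is D—F (10); add F.
Step 5: cheapest edge leaving the tree is F—G (7); add G.
Step 6: cheapest edge leaving the tree is A—B (13); add A.
The 4th edge added is D—F.

D-F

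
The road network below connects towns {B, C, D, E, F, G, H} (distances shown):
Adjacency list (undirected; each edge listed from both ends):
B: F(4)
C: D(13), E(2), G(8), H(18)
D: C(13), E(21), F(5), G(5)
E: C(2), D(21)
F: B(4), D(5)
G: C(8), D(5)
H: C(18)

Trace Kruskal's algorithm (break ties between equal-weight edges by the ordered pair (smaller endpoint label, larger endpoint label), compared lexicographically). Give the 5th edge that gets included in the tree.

Sort edges by weight, then run Kruskal:
C—E (2): add. Components now {B} {C,E} {D} {F} {G} {H}
B—F (4): add. Components now {B,F} {C,E} {D} {G} {H}
D—F (5): add. Components now {B,D,F} {C,E} {G} {H}
D—G (5): add. Components now {B,D,F,G} {C,E} {H}
C—G (8): add. Components now {B,C,D,E,F,G} {H}
C—D (13): skip — C and D already connected.
C—H (18): add. Components now {B,C,D,E,F,G,H}
The 5th edge added is C—G.

C-G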